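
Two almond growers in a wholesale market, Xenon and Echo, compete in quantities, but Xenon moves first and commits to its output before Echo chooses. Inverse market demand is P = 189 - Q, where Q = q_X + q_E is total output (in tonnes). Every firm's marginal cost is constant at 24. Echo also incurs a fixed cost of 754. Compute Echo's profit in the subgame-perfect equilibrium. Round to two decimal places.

947.56

Solve by backward induction. Given q_X, the follower Echo maximises π_E = (189 - q_X - q_E)q_E - 24q_E.
∂π_E/∂q_E = 165 - q_X - 2q_E = 0 gives the reaction function q_E = (165 - q_X)/2.
The leader anticipates this reaction. Substituting into P = 189 - Q gives P = 213/2 - (1/2)q_X, so π_X = (213/2 - (1/2)q_X)q_X - 24q_X.
Leader FOC: 165/2 - q_X = 0, so q_X = 165/2.
Then q_E = (165 - 165/2)/2 = 165/4.
Price P = 189 - 495/4 = 261/4.
Echo's profit: (261/4 - 24)·(165/4) - 754 = 947.5625.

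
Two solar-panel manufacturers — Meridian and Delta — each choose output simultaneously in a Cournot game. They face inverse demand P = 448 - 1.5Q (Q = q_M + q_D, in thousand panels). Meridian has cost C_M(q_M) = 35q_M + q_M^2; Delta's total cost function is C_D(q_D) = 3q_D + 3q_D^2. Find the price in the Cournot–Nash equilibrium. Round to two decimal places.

284.67

Meridian's profit: π_M = (448 - 1.5Q)q_M - (35q_M + q_M²). Setting ∂π_M/∂q_M = 0: 413 - 5q_M - (3/2)(q_D) = 0.
Delta's first-order condition: 445 - 9q_D - (3/2)(q_M) = 0.
Best responses: q_M = (413 - (3/2)q_D)/5, q_D = (445 - (3/2)q_M)/9.
Substituting one into the other gives q_M = 214/3 and q_D = 338/9.
Total output Q = 980/9, so price P = 448 - (3/2)·(980/9) = 854/3.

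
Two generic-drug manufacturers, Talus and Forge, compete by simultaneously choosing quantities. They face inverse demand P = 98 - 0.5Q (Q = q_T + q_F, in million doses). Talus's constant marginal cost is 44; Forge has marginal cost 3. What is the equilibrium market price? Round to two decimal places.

Talus's profit: π_T = (98 - 0.5Q)q_T - (44q_T). Setting ∂π_T/∂q_T = 0: 54 - q_T - (1/2)(q_F) = 0.
Forge's first-order condition: 95 - q_F - (1/2)(q_T) = 0.
Rearranging gives the reaction functions q_T = (54 - (1/2)q_F) and q_F = (95 - (1/2)q_T).
Substituting one into the other gives q_T = 26/3 and q_F = 272/3.
Total output Q = 298/3, so price P = 98 - (1/2)·(298/3) = 145/3.

48.33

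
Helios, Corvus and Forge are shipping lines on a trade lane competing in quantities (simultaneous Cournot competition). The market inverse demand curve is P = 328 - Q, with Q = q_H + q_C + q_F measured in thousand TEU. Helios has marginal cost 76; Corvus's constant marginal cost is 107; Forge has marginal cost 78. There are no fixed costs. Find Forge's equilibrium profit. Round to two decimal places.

4795.56

Helios's profit: π_H = (328 - Q)q_H - (76q_H). Setting ∂π_H/∂q_H = 0: 252 - 2q_H - (q_C + q_F) = 0.
Corvus's profit: π_C = (328 - Q)q_C - (107q_C). Setting ∂π_C/∂q_C = 0: 221 - 2q_C - (q_H + q_F) = 0.
Forge's profit: π_F = (328 - Q)q_F - (78q_F). Setting ∂π_F/∂q_F = 0: 250 - 2q_F - (q_H + q_C) = 0.
Summing all 3 equations gives 723 − 4Q = 0, hence Q = 723/4.
Back-substituting: q_H = (252 − 723/4) = 285/4, q_C = (221 − 723/4) = 161/4, q_F = (250 − 723/4) = 277/4.
Price P = 328 - 723/4 = 589/4.
Forge's profit: (589/4 - 78)·(277/4) = 4795.5625.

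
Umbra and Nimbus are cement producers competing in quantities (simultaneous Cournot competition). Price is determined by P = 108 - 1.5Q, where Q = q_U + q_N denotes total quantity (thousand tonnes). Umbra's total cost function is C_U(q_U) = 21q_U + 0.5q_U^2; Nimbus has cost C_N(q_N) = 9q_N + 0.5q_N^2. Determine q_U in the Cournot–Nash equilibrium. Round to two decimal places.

Umbra's profit: π_U = (108 - 1.5Q)q_U - (21q_U + (1/2)q_U²). Setting ∂π_U/∂q_U = 0: 87 - 4q_U - (3/2)(q_N) = 0.
Nimbus's profit: π_N = (108 - 1.5Q)q_N - (9q_N + (1/2)q_N²). Setting ∂π_N/∂q_N = 0: 99 - 4q_N - (3/2)(q_U) = 0.
Rearranging gives the reaction functions q_U = (87 - (3/2)q_N)/4 and q_N = (99 - (3/2)q_U)/4.
Substituting one into the other gives q_U = 798/55 and q_N = 1062/55.

14.51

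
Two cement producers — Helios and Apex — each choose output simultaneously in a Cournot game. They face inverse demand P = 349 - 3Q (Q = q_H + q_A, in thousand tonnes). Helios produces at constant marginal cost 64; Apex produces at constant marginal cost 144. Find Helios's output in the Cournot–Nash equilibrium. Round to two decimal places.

Helios's profit: π_H = (349 - 3Q)q_H - (64q_H). Setting ∂π_H/∂q_H = 0: 285 - 6q_H - 3(q_A) = 0.
Apex's first-order condition: 205 - 6q_A - 3(q_H) = 0.
Rearranging gives the reaction functions q_H = (285 - 3q_A)/6 and q_A = (205 - 3q_H)/6.
Substituting one into the other gives q_H = 365/9 and q_A = 125/9.

40.56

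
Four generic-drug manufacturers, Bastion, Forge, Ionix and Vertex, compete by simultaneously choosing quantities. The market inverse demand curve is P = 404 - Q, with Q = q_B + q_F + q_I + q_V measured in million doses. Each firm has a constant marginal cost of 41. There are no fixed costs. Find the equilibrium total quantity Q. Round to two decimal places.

A representative firm's profit is π_i = q_i(404 - Q) - 41q_i.
First-order condition (treating rivals' output as given): 363 - 2q_i - Σ_{j≠i} q_j = 0.
With identical firms every q_j equals q_i, so Σ_{j≠i} q_j = 3q_i and 363 = 5q_i, giving q_i = 363/5.
Total output Q = 363/5 + 363/5 + 363/5 + 363/5 = 1452/5.

290.40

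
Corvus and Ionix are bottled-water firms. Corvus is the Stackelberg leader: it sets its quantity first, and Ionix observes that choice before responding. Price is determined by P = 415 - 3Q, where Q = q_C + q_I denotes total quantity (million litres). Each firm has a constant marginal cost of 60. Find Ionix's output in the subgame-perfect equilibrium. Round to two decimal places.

Solve by backward induction. Given q_C, the follower Ionix maximises π_I = (415 - 3q_C - 3q_I)q_I - 60q_I.
Setting the follower's marginal profit to zero, 355 - 3q_C - 6q_I = 0, i.e. q_I = (355 - 3q_C)/6.
The leader anticipates this reaction. Substituting into P = 415 - 3Q gives P = 475/2 - (3/2)q_C, so π_C = (475/2 - (3/2)q_C)q_C - 60q_C.
Maximising: ∂π_C/∂q_C = 355/2 - 3q_C = 0, giving q_C = 355/6.
Then q_I = (355 - 3·(355/6))/6 = 355/12.

29.58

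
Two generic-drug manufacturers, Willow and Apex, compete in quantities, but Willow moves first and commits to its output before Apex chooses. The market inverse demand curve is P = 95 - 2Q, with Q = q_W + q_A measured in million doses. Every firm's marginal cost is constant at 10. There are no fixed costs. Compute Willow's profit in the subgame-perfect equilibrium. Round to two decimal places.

451.56

The follower Apex best-responds to any q_W: π_A = (95 - 2Q)q_A - 10q_A.
∂π_A/∂q_A = 85 - 2q_W - 4q_A = 0 gives the reaction function q_A = (85 - 2q_W)/4.
The leader anticipates this reaction. Substituting into P = 95 - 2Q gives P = 105/2 - q_W, so π_W = (105/2 - q_W)q_W - 10q_W.
The leader's first-order condition 85/2 - 2q_W = 0 yields q_W = 85/4.
Then q_A = (85 - 2·(85/4))/4 = 85/8.
Price P = 95 - 2·(255/8) = 125/4.
Willow's profit: (125/4 - 10)·(85/4) = 451.5625.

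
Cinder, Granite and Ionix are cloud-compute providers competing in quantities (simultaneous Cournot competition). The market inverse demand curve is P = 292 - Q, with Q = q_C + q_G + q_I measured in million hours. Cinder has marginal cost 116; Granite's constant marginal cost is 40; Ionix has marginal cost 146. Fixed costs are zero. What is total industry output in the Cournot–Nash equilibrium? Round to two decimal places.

Cinder's profit: π_C = (292 - Q)q_C - (116q_C). Setting ∂π_C/∂q_C = 0: 176 - 2q_C - (q_G + q_I) = 0.
Granite's first-order condition: 252 - 2q_G - (q_C + q_I) = 0.
Ionix's first-order condition: 146 - 2q_I - (q_C + q_G) = 0.
Adding the 3 conditions: 574 − 2Q − 2Q = 0, i.e. Q = 287/2.
Back-substituting: q_C = (176 − 287/2) = 65/2, q_G = (252 − 287/2) = 217/2, q_I = (146 − 287/2) = 5/2.
Total output Q = 65/2 + 217/2 + 5/2 = 287/2.

143.50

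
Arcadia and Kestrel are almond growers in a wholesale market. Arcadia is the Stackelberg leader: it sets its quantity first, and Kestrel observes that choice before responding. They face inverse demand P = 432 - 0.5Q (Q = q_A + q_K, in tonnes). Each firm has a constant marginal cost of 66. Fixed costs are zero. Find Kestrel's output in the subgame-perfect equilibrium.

The follower Kestrel best-responds to any q_A: π_K = (432 - 0.5Q)q_K - 66q_K.
Setting the follower's marginal profit to zero, 366 - (1/2)q_A - q_K = 0, i.e. q_K = (366 - (1/2)q_A).
Arcadia substitutes q_K(q_A) into its own profit: π_A = q_A(432 - (1/2)q_A - (366 - (1/2)q_A)/2) - 66q_A = (249 - (1/4)q_A)q_A - 66q_A.
Leader FOC: 183 - (1/2)q_A = 0, so q_A = 366.
Then q_K = (366 - (1/2)·366) = 183.

183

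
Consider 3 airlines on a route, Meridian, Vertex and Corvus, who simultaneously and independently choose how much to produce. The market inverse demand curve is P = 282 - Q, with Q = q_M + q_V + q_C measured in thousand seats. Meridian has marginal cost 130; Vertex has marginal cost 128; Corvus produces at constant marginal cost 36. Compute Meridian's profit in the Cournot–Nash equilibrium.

196

Meridian's profit: π_M = (282 - Q)q_M - (130q_M). Setting ∂π_M/∂q_M = 0: 152 - 2q_M - (q_V + q_C) = 0.
Vertex's profit: π_V = (282 - Q)q_V - (128q_V). Setting ∂π_V/∂q_V = 0: 154 - 2q_V - (q_M + q_C) = 0.
Corvus's first-order condition: 246 - 2q_C - (q_M + q_V) = 0.
Summing all 3 equations gives 552 − 4Q = 0, hence Q = 138.
Back-substituting: q_M = (152 − 138) = 14, q_V = (154 − 138) = 16, q_C = (246 − 138) = 108.
Price P = 282 - 138 = 144.
Meridian's profit: (144 - 130)·14 = 196.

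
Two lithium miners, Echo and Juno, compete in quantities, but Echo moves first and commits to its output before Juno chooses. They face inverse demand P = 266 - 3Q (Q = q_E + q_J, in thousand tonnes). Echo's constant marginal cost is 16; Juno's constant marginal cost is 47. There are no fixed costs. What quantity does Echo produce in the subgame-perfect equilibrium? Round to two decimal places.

46.83

The follower Juno best-responds to any q_E: π_J = (266 - 3Q)q_J - 47q_J.
Follower FOC: 219 - 3q_E - 6q_J = 0, so q_J(q_E) = (219 - 3q_E)/6.
Echo substitutes q_J(q_E) into its own profit: π_E = q_E(266 - 3q_E - (219 - 3q_E)/2) - 16q_E = (313/2 - (3/2)q_E)q_E - 16q_E.
Leader FOC: 281/2 - 3q_E = 0, so q_E = 281/6.
Then q_J = (219 - 3·(281/6))/6 = 157/12.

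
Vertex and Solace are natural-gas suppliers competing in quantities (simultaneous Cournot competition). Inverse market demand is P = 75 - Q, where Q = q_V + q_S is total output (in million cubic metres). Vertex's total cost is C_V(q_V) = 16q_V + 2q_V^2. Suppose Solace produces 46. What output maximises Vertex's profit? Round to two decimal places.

With the rival's output fixed at 46, Vertex's profit is π_V = (75 - 46 - q_V)q_V - (16q_V + 2q_V²) = (29 - q_V)q_V - (16q_V + 2q_V²).
∂π_V/∂q_V = 13 - 6q_V = 0, so q_V = 13/6.

2.17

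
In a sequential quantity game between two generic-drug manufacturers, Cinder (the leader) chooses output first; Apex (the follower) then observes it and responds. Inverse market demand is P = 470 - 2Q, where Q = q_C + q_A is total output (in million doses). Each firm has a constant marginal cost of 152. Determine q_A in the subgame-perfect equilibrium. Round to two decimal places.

39.75

The follower Apex best-responds to any q_C: π_A = (470 - 2Q)q_A - 152q_A.
Setting the follower's marginal profit to zero, 318 - 2q_C - 4q_A = 0, i.e. q_A = (318 - 2q_C)/4.
Cinder substitutes q_A(q_C) into its own profit: π_C = q_C(470 - 2q_C - (318 - 2q_C)/2) - 152q_C = (311 - q_C)q_C - 152q_C.
Leader FOC: 159 - 2q_C = 0, so q_C = 159/2.
Then q_A = (318 - 2·(159/2))/4 = 159/4.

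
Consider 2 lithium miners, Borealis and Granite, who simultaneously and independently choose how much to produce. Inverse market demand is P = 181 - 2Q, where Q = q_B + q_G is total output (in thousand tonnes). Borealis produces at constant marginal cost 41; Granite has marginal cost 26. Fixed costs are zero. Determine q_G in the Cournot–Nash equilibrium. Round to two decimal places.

Borealis's profit: π_B = (181 - 2Q)q_B - (41q_B). Setting ∂π_B/∂q_B = 0: 140 - 4q_B - 2(q_G) = 0.
Granite's first-order condition: 155 - 4q_G - 2(q_B) = 0.
So q_B = (140 - 2q_G)/4 and q_G = (155 - 2q_B)/4.
Solving the pair: q_B = 125/6, q_G = 85/3.

28.33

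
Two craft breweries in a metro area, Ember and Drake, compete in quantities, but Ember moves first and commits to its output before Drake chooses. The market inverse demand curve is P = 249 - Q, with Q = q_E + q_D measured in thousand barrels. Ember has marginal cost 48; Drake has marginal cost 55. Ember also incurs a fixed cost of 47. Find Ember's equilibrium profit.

The follower Drake best-responds to any q_E: π_D = (249 - Q)q_D - 55q_D.
Follower FOC: 194 - q_E - 2q_D = 0, so q_D(q_E) = (194 - q_E)/2.
Ember substitutes q_D(q_E) into its own profit: π_E = q_E(249 - q_E - (194 - q_E)/2) - 48q_E = (152 - (1/2)q_E)q_E - 48q_E.
Leader FOC: 104 - q_E = 0, so q_E = 104.
Then q_D = (194 - 104)/2 = 45.
Price P = 249 - 149 = 100.
Ember's profit: (100 - 48)·104 - 47 = 5361.

5361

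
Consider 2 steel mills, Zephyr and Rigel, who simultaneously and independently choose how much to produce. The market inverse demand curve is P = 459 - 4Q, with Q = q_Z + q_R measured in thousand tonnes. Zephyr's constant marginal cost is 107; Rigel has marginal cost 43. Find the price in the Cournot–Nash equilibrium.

Zephyr's profit: π_Z = (459 - 4Q)q_Z - (107q_Z). Setting ∂π_Z/∂q_Z = 0: 352 - 8q_Z - 4(q_R) = 0.
Rigel's first-order condition: 416 - 8q_R - 4(q_Z) = 0.
So q_Z = (352 - 4q_R)/8 and q_R = (416 - 4q_Z)/8.
Solving the pair: q_Z = 24, q_R = 40.
Total output Q = 64, so price P = 459 - 4·64 = 203.

203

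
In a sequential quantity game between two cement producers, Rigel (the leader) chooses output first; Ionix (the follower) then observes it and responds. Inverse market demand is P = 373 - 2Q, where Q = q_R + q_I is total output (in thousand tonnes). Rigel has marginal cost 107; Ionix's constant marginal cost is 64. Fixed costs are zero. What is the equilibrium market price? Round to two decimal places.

162.75

Solve by backward induction. Given q_R, the follower Ionix maximises π_I = (373 - 2q_R - 2q_I)q_I - 64q_I.
∂π_I/∂q_I = 309 - 2q_R - 4q_I = 0 gives the reaction function q_I = (309 - 2q_R)/4.
The leader anticipates this reaction. Substituting into P = 373 - 2Q gives P = 437/2 - q_R, so π_R = (437/2 - q_R)q_R - 107q_R.
The leader's first-order condition 223/2 - 2q_R = 0 yields q_R = 223/4.
Then q_I = (309 - 2·(223/4))/4 = 395/8.
Total output Q = 841/8, so price P = 373 - 2·(841/8) = 651/4.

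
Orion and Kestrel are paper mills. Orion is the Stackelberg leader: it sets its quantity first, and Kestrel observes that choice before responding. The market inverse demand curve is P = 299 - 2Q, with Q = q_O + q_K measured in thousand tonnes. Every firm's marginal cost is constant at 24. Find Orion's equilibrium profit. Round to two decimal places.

4726.56

The follower Kestrel best-responds to any q_O: π_K = (299 - 2Q)q_K - 24q_K.
Follower FOC: 275 - 2q_O - 4q_K = 0, so q_K(q_O) = (275 - 2q_O)/4.
Orion substitutes q_K(q_O) into its own profit: π_O = q_O(299 - 2q_O - (275 - 2q_O)/2) - 24q_O = (323/2 - q_O)q_O - 24q_O.
The leader's first-order condition 275/2 - 2q_O = 0 yields q_O = 275/4.
Then q_K = (275 - 2·(275/4))/4 = 275/8.
Price P = 299 - 2·(825/8) = 371/4.
Orion's profit: (371/4 - 24)·(275/4) = 4726.5625.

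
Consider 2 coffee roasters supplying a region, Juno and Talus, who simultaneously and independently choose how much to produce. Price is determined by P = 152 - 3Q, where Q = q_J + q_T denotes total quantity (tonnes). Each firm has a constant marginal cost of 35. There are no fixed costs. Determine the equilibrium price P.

74

A representative firm's profit is π_i = q_i(152 - 3Q) - 35q_i.
Setting ∂π_i/∂q_i = 0 with rivals' quantities fixed: 117 - 6q_i - 3q_j = 0.
With identical firms every q_j equals q_i, so q_j = q_i and 117 = 9q_i, giving q_i = 13.
Total output Q = 26, so price P = 152 - 3·26 = 74.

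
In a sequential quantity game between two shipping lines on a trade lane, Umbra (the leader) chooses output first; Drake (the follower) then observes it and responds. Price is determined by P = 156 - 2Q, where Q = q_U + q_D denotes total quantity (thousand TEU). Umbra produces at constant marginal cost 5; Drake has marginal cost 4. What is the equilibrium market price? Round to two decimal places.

42.50

Solve by backward induction. Given q_U, the follower Drake maximises π_D = (156 - 2q_U - 2q_D)q_D - 4q_D.
Setting the follower's marginal profit to zero, 152 - 2q_U - 4q_D = 0, i.e. q_D = (152 - 2q_U)/4.
The leader anticipates this reaction. Substituting into P = 156 - 2Q gives P = 80 - q_U, so π_U = (80 - q_U)q_U - 5q_U.
Leader FOC: 75 - 2q_U = 0, so q_U = 75/2.
Then q_D = (152 - 2·(75/2))/4 = 77/4.
Total output Q = 227/4, so price P = 156 - 2·(227/4) = 85/2.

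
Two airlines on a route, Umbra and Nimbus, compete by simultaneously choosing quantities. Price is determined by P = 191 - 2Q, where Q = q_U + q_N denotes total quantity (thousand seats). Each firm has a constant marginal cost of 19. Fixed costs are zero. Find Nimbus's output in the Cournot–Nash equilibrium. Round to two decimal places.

Each firm earns π_i = (191 - 2Q)q_i - 19q_i.
First-order condition (treating rivals' output as given): 172 - 4q_i - 2q_j = 0.
By symmetry each firm produces the same amount; substituting q_j = q_i yields q_i = 172/6 = 86/3.

28.67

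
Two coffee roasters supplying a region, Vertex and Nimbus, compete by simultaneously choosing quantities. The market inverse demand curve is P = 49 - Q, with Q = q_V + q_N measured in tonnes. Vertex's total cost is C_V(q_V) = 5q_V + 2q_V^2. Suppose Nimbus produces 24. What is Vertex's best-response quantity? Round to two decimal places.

With the rival's output fixed at 24, Vertex's profit is π_V = (49 - 24 - q_V)q_V - (5q_V + 2q_V²) = (25 - q_V)q_V - (5q_V + 2q_V²).
∂π_V/∂q_V = 20 - 6q_V = 0, so q_V = 10/3.

3.33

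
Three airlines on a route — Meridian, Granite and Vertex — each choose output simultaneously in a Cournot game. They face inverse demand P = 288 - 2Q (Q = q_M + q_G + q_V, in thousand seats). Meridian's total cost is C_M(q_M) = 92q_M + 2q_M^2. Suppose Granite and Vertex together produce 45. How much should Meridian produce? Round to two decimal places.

With rivals' combined output fixed at 45, Meridian's profit is π_M = (288 - 2·45 - 2q_M)q_M - (92q_M + 2q_M²) = (198 - 2q_M)q_M - (92q_M + 2q_M²).
∂π_M/∂q_M = 106 - 8q_M = 0, so q_M = 53/4.

13.25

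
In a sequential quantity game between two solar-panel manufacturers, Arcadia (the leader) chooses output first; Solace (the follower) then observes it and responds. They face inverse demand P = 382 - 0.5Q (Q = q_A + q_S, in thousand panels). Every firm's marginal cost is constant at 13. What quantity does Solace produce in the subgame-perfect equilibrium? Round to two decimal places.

184.50

The follower Solace best-responds to any q_A: π_S = (382 - 0.5Q)q_S - 13q_S.
∂π_S/∂q_S = 369 - (1/2)q_A - q_S = 0 gives the reaction function q_S = (369 - (1/2)q_A).
Arcadia substitutes q_S(q_A) into its own profit: π_A = q_A(382 - (1/2)q_A - (369 - (1/2)q_A)/2) - 13q_A = (395/2 - (1/4)q_A)q_A - 13q_A.
Leader FOC: 369/2 - (1/2)q_A = 0, so q_A = 369.
Then q_S = (369 - (1/2)·369) = 369/2.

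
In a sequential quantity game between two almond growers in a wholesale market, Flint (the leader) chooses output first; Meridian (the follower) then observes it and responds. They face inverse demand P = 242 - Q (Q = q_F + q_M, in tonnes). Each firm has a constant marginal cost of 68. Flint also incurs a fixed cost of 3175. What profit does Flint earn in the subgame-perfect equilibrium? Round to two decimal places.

609.50

The follower Meridian best-responds to any q_F: π_M = (242 - Q)q_M - 68q_M.
Follower FOC: 174 - q_F - 2q_M = 0, so q_M(q_F) = (174 - q_F)/2.
The leader anticipates this reaction. Substituting into P = 242 - Q gives P = 155 - (1/2)q_F, so π_F = (155 - (1/2)q_F)q_F - 68q_F.
Maximising: ∂π_F/∂q_F = 87 - q_F = 0, giving q_F = 87.
Then q_M = (174 - 87)/2 = 87/2.
Price P = 242 - 261/2 = 223/2.
Flint's profit: (223/2 - 68)·87 - 3175 = 1219/2.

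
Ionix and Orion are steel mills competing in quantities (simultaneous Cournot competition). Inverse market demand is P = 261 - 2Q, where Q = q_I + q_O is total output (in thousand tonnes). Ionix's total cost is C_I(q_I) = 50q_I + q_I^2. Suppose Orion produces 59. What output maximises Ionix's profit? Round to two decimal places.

15.50

With the rival's output fixed at 59, Ionix's profit is π_I = (261 - 2·59 - 2q_I)q_I - (50q_I + q_I²) = (143 - 2q_I)q_I - (50q_I + q_I²).
∂π_I/∂q_I = 93 - 6q_I = 0, so q_I = 31/2.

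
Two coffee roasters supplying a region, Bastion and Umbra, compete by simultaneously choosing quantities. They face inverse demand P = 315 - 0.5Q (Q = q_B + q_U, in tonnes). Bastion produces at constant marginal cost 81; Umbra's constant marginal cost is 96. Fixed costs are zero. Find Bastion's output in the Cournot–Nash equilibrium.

166

Bastion's profit: π_B = (315 - 0.5Q)q_B - (81q_B). Setting ∂π_B/∂q_B = 0: 234 - q_B - (1/2)(q_U) = 0.
Umbra's profit: π_U = (315 - 0.5Q)q_U - (96q_U). Setting ∂π_U/∂q_U = 0: 219 - q_U - (1/2)(q_B) = 0.
Best responses: q_B = (234 - (1/2)q_U), q_U = (219 - (1/2)q_B).
Solving the pair: q_B = 166, q_U = 136.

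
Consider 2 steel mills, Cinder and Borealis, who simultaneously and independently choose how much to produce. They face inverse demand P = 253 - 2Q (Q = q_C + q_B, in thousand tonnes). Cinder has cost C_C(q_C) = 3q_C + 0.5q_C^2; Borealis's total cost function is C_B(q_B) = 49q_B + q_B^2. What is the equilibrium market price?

Cinder's profit: π_C = (253 - 2Q)q_C - (3q_C + (1/2)q_C²). Setting ∂π_C/∂q_C = 0: 250 - 5q_C - 2(q_B) = 0.
Borealis's first-order condition: 204 - 6q_B - 2(q_C) = 0.
So q_C = (250 - 2q_B)/5 and q_B = (204 - 2q_C)/6.
Substituting one into the other gives q_C = 42 and q_B = 20.
Total output Q = 62, so price P = 253 - 2·62 = 129.

129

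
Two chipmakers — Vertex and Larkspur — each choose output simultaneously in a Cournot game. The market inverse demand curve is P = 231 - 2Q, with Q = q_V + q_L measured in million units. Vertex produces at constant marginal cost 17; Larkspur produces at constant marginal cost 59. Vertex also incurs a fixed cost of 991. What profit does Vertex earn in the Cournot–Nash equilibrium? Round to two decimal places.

2649.89

Vertex's profit: π_V = (231 - 2Q)q_V - (17q_V). Setting ∂π_V/∂q_V = 0: 214 - 4q_V - 2(q_L) = 0.
Larkspur's profit: π_L = (231 - 2Q)q_L - (59q_L). Setting ∂π_L/∂q_L = 0: 172 - 4q_L - 2(q_V) = 0.
So q_V = (214 - 2q_L)/4 and q_L = (172 - 2q_V)/4.
Solving the pair: q_V = 128/3, q_L = 65/3.
Price P = 231 - 2·(193/3) = 307/3.
Vertex's profit: (307/3 - 17)·(128/3) - 991 = 2649.8889.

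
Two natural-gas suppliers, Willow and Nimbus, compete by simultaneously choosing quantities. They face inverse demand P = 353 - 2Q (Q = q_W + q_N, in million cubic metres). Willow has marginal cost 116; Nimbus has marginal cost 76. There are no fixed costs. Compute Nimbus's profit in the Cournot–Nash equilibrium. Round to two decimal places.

5582.72

Willow's profit: π_W = (353 - 2Q)q_W - (116q_W). Setting ∂π_W/∂q_W = 0: 237 - 4q_W - 2(q_N) = 0.
Nimbus's first-order condition: 277 - 4q_N - 2(q_W) = 0.
So q_W = (237 - 2q_N)/4 and q_N = (277 - 2q_W)/4.
Solving the pair: q_W = 197/6, q_N = 317/6.
Price P = 353 - 2·(257/3) = 545/3.
Nimbus's profit: (545/3 - 76)·(317/6) = 5582.7222.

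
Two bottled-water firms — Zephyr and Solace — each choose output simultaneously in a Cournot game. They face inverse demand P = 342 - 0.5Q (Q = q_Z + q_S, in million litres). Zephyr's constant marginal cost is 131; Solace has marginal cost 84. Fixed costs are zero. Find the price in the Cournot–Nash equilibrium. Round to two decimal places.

185.67

Zephyr's profit: π_Z = (342 - 0.5Q)q_Z - (131q_Z). Setting ∂π_Z/∂q_Z = 0: 211 - q_Z - (1/2)(q_S) = 0.
Solace's first-order condition: 258 - q_S - (1/2)(q_Z) = 0.
Rearranging gives the reaction functions q_Z = (211 - (1/2)q_S) and q_S = (258 - (1/2)q_Z).
Solving the pair: q_Z = 328/3, q_S = 610/3.
Total output Q = 938/3, so price P = 342 - (1/2)·(938/3) = 557/3.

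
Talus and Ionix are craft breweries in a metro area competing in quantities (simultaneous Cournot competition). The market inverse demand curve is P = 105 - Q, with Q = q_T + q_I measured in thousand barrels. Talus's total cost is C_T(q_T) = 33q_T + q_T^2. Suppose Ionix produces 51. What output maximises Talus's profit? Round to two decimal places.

5.25

With the rival's output fixed at 51, Talus's profit is π_T = (105 - 51 - q_T)q_T - (33q_T + q_T²) = (54 - q_T)q_T - (33q_T + q_T²).
∂π_T/∂q_T = 21 - 4q_T = 0, so q_T = 21/4.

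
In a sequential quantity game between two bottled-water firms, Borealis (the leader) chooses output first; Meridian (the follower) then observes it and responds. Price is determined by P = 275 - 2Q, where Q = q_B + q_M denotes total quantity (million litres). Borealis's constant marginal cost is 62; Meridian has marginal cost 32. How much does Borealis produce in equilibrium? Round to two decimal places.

45.75

The follower Meridian best-responds to any q_B: π_M = (275 - 2Q)q_M - 32q_M.
Follower FOC: 243 - 2q_B - 4q_M = 0, so q_M(q_B) = (243 - 2q_B)/4.
The leader anticipates this reaction. Substituting into P = 275 - 2Q gives P = 307/2 - q_B, so π_B = (307/2 - q_B)q_B - 62q_B.
Leader FOC: 183/2 - 2q_B = 0, so q_B = 183/4.
Then q_M = (243 - 2·(183/4))/4 = 303/8.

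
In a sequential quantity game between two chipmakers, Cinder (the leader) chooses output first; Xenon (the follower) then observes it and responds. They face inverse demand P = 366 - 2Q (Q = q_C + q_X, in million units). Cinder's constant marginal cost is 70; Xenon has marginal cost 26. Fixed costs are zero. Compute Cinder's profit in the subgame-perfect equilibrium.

3969

Solve by backward induction. Given q_C, the follower Xenon maximises π_X = (366 - 2q_C - 2q_X)q_X - 26q_X.
∂π_X/∂q_X = 340 - 2q_C - 4q_X = 0 gives the reaction function q_X = (340 - 2q_C)/4.
The leader anticipates this reaction. Substituting into P = 366 - 2Q gives P = 196 - q_C, so π_C = (196 - q_C)q_C - 70q_C.
The leader's first-order condition 126 - 2q_C = 0 yields q_C = 63.
Then q_X = (340 - 2·63)/4 = 107/2.
Price P = 366 - 2·(233/2) = 133.
Cinder's profit: (133 - 70)·63 = 3969.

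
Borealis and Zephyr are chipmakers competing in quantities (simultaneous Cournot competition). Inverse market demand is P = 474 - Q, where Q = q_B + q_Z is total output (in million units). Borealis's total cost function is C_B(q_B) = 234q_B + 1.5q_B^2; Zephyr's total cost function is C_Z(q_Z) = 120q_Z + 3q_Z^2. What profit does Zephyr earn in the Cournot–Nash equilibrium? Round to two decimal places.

6156.21

Borealis's profit: π_B = (474 - Q)q_B - (234q_B + (3/2)q_B²). Setting ∂π_B/∂q_B = 0: 240 - 5q_B - (q_Z) = 0.
Zephyr's profit: π_Z = (474 - Q)q_Z - (120q_Z + 3q_Z²). Setting ∂π_Z/∂q_Z = 0: 354 - 8q_Z - (q_B) = 0.
So q_B = (240 - q_Z)/5 and q_Z = (354 - q_B)/8.
Solving the pair: q_B = 522/13, q_Z = 510/13.
Price P = 474 - 1032/13 = 394.6154.
Zephyr's profit: 394.6154·(510/13) - 120·(510/13) - 3(510/13)² = 6156.2130.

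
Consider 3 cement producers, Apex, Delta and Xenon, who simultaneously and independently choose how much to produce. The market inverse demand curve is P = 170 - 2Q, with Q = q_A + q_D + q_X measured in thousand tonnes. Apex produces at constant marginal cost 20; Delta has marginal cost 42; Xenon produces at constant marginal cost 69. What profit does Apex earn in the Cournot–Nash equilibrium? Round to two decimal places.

1526.28

Apex's profit: π_A = (170 - 2Q)q_A - (20q_A). Setting ∂π_A/∂q_A = 0: 150 - 4q_A - 2(q_D + q_X) = 0.
Delta's profit: π_D = (170 - 2Q)q_D - (42q_D). Setting ∂π_D/∂q_D = 0: 128 - 4q_D - 2(q_A + q_X) = 0.
Xenon's profit: π_X = (170 - 2Q)q_X - (69q_X). Setting ∂π_X/∂q_X = 0: 101 - 4q_X - 2(q_A + q_D) = 0.
Adding the 3 conditions: 379 − 4Q − 4Q = 0, i.e. Q = 379/8.
Back-substituting: q_A = (150 − 379/4)/2 = 221/8, q_D = (128 − 379/4)/2 = 133/8, q_X = (101 − 379/4)/2 = 25/8.
Price P = 170 - 2·(379/8) = 301/4.
Apex's profit: (301/4 - 20)·(221/8) = 1526.2813.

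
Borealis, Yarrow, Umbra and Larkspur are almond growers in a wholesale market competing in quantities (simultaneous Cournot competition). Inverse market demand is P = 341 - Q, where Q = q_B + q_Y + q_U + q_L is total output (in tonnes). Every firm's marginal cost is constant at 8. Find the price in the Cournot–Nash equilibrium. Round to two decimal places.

A representative firm's profit is π_i = q_i(341 - Q) - 8q_i.
First-order condition (treating rivals' output as given): 333 - 2q_i - Σ_{j≠i} q_j = 0.
By symmetry each firm produces the same amount; substituting Σ_{j≠i} q_j = 3q_i yields q_i = 333/5.
Total output Q = 1332/5, so price P = 341 - 1332/5 = 373/5.

74.60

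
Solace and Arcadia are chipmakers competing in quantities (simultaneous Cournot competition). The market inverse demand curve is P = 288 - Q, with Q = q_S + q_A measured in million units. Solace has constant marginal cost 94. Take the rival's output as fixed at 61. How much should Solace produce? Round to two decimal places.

With the rival's output fixed at 61, Solace's profit is π_S = (288 - 61 - q_S)q_S - (94q_S) = (227 - q_S)q_S - (94q_S).
∂π_S/∂q_S = 133 - 2q_S = 0, so q_S = 133/2.

66.50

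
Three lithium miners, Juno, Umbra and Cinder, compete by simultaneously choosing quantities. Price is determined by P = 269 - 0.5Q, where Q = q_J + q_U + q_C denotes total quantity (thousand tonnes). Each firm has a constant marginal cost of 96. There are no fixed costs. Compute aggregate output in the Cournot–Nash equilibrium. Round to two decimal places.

A representative firm's profit is π_i = q_i(269 - 0.5Q) - 96q_i.
Setting ∂π_i/∂q_i = 0 with rivals' quantities fixed: 173 - q_i - (1/2)·Σ_{j≠i} q_j = 0.
By symmetry each firm produces the same amount; substituting Σ_{j≠i} q_j = 2q_i yields q_i = 173/2.
Total output Q = 173/2 + 173/2 + 173/2 = 519/2.

259.50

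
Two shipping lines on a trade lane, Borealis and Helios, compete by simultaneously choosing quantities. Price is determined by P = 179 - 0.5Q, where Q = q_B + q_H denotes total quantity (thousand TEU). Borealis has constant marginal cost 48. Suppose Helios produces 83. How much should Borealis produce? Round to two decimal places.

With the rival's output fixed at 83, Borealis's profit is π_B = (179 - (1/2)·83 - (1/2)q_B)q_B - (48q_B) = (275/2 - (1/2)q_B)q_B - (48q_B).
∂π_B/∂q_B = 179/2 - q_B = 0, so q_B = 179/2.

89.50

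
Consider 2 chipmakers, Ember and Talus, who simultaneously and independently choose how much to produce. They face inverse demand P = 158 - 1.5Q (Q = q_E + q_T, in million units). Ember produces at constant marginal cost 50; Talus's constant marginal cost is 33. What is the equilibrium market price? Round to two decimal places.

80.33

Ember's profit: π_E = (158 - 1.5Q)q_E - (50q_E). Setting ∂π_E/∂q_E = 0: 108 - 3q_E - (3/2)(q_T) = 0.
Talus's profit: π_T = (158 - 1.5Q)q_T - (33q_T). Setting ∂π_T/∂q_T = 0: 125 - 3q_T - (3/2)(q_E) = 0.
Rearranging gives the reaction functions q_E = (108 - (3/2)q_T)/3 and q_T = (125 - (3/2)q_E)/3.
Solving the pair: q_E = 182/9, q_T = 284/9.
Total output Q = 466/9, so price P = 158 - (3/2)·(466/9) = 241/3.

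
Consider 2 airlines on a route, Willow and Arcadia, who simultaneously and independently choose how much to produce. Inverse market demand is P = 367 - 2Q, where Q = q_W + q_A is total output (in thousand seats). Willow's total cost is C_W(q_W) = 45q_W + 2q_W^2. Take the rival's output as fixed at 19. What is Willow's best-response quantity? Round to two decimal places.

35.50

With the rival's output fixed at 19, Willow's profit is π_W = (367 - 2·19 - 2q_W)q_W - (45q_W + 2q_W²) = (329 - 2q_W)q_W - (45q_W + 2q_W²).
∂π_W/∂q_W = 284 - 8q_W = 0, so q_W = 71/2.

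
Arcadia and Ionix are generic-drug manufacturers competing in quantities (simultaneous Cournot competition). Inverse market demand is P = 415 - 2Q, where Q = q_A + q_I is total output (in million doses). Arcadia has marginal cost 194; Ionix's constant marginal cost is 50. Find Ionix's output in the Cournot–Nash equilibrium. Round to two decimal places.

84.83

Arcadia's profit: π_A = (415 - 2Q)q_A - (194q_A). Setting ∂π_A/∂q_A = 0: 221 - 4q_A - 2(q_I) = 0.
Ionix's first-order condition: 365 - 4q_I - 2(q_A) = 0.
So q_A = (221 - 2q_I)/4 and q_I = (365 - 2q_A)/4.
Substituting one into the other gives q_A = 77/6 and q_I = 509/6.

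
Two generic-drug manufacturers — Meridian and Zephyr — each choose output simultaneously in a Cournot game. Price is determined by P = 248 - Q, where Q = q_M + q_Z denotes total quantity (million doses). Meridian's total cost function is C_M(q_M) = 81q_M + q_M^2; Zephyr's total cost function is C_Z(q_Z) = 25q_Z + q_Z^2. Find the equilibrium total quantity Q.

Meridian's profit: π_M = (248 - Q)q_M - (81q_M + q_M²). Setting ∂π_M/∂q_M = 0: 167 - 4q_M - (q_Z) = 0.
Zephyr's profit: π_Z = (248 - Q)q_Z - (25q_Z + q_Z²). Setting ∂π_Z/∂q_Z = 0: 223 - 4q_Z - (q_M) = 0.
Rearranging gives the reaction functions q_M = (167 - q_Z)/4 and q_Z = (223 - q_M)/4.
Solving the pair: q_M = 89/3, q_Z = 145/3.
Total output Q = 89/3 + 145/3 = 78.

78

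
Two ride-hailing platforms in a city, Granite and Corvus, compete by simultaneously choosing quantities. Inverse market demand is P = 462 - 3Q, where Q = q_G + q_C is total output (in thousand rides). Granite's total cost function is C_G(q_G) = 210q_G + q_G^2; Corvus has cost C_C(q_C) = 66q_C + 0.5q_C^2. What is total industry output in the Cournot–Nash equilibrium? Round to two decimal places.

63.57

Granite's profit: π_G = (462 - 3Q)q_G - (210q_G + q_G²). Setting ∂π_G/∂q_G = 0: 252 - 8q_G - 3(q_C) = 0.
Corvus's profit: π_C = (462 - 3Q)q_C - (66q_C + (1/2)q_C²). Setting ∂π_C/∂q_C = 0: 396 - 7q_C - 3(q_G) = 0.
Rearranging gives the reaction functions q_G = (252 - 3q_C)/8 and q_C = (396 - 3q_G)/7.
Solving the pair: q_G = 576/47, q_C = 51.3191.
Total output Q = 576/47 + 51.3191 = 63.5745.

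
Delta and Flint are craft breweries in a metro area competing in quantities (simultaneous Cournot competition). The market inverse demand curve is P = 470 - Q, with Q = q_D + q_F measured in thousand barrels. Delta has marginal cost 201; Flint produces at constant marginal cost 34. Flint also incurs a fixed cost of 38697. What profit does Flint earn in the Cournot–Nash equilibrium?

Delta's profit: π_D = (470 - Q)q_D - (201q_D). Setting ∂π_D/∂q_D = 0: 269 - 2q_D - (q_F) = 0.
Flint's profit: π_F = (470 - Q)q_F - (34q_F). Setting ∂π_F/∂q_F = 0: 436 - 2q_F - (q_D) = 0.
Rearranging gives the reaction functions q_D = (269 - q_F)/2 and q_F = (436 - q_D)/2.
Substituting one into the other gives q_D = 34 and q_F = 201.
Price P = 470 - 235 = 235.
Flint's profit: (235 - 34)·201 - 38697 = 1704.

1704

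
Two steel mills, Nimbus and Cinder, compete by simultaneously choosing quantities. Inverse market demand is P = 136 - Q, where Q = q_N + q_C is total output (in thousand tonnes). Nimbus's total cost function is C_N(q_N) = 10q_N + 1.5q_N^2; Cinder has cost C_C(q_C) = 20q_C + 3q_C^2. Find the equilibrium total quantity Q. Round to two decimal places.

34.51

Nimbus's profit: π_N = (136 - Q)q_N - (10q_N + (3/2)q_N²). Setting ∂π_N/∂q_N = 0: 126 - 5q_N - (q_C) = 0.
Cinder's profit: π_C = (136 - Q)q_C - (20q_C + 3q_C²). Setting ∂π_C/∂q_C = 0: 116 - 8q_C - (q_N) = 0.
So q_N = (126 - q_C)/5 and q_C = (116 - q_N)/8.
Solving the pair: q_N = 892/39, q_C = 454/39.
Total output Q = 892/39 + 454/39 = 1346/39.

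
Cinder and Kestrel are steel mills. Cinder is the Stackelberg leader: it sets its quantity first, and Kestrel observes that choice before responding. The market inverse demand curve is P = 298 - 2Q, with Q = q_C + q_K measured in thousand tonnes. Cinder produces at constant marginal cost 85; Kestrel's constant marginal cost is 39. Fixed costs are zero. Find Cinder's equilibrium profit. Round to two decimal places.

1743.06

Solve by backward induction. Given q_C, the follower Kestrel maximises π_K = (298 - 2q_C - 2q_K)q_K - 39q_K.
Setting the follower's marginal profit to zero, 259 - 2q_C - 4q_K = 0, i.e. q_K = (259 - 2q_C)/4.
The leader anticipates this reaction. Substituting into P = 298 - 2Q gives P = 337/2 - q_C, so π_C = (337/2 - q_C)q_C - 85q_C.
Maximising: ∂π_C/∂q_C = 167/2 - 2q_C = 0, giving q_C = 167/4.
Then q_K = (259 - 2·(167/4))/4 = 351/8.
Price P = 298 - 2·(685/8) = 507/4.
Cinder's profit: (507/4 - 85)·(167/4) = 1743.0625.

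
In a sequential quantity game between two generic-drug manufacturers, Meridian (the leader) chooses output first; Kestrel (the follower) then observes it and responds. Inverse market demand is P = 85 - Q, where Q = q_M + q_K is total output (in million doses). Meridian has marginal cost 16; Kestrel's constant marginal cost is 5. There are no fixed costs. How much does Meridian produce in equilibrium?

29

Solve by backward induction. Given q_M, the follower Kestrel maximises π_K = (85 - q_M - q_K)q_K - 5q_K.
Setting the follower's marginal profit to zero, 80 - q_M - 2q_K = 0, i.e. q_K = (80 - q_M)/2.
The leader anticipates this reaction. Substituting into P = 85 - Q gives P = 45 - (1/2)q_M, so π_M = (45 - (1/2)q_M)q_M - 16q_M.
Maximising: ∂π_M/∂q_M = 29 - q_M = 0, giving q_M = 29.
Then q_K = (80 - 29)/2 = 51/2.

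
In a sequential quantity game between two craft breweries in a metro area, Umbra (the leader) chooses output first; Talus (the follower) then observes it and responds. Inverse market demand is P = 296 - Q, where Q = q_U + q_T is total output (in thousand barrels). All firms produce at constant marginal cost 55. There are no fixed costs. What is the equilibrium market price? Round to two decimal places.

115.25

Solve by backward induction. Given q_U, the follower Talus maximises π_T = (296 - q_U - q_T)q_T - 55q_T.
Follower FOC: 241 - q_U - 2q_T = 0, so q_T(q_U) = (241 - q_U)/2.
The leader anticipates this reaction. Substituting into P = 296 - Q gives P = 351/2 - (1/2)q_U, so π_U = (351/2 - (1/2)q_U)q_U - 55q_U.
Maximising: ∂π_U/∂q_U = 241/2 - q_U = 0, giving q_U = 241/2.
Then q_T = (241 - 241/2)/2 = 241/4.
Total output Q = 723/4, so price P = 296 - 723/4 = 461/4.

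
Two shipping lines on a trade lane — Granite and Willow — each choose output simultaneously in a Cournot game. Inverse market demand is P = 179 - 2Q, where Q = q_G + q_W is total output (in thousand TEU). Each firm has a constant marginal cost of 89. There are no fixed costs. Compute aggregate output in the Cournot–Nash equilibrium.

Each firm earns π_i = (179 - 2Q)q_i - 89q_i.
Setting ∂π_i/∂q_i = 0 with rivals' quantities fixed: 90 - 4q_i - 2q_j = 0.
By symmetry each firm produces the same amount; substituting q_j = q_i yields q_i = 90/6 = 15.
Total output Q = 15 + 15 = 30.

30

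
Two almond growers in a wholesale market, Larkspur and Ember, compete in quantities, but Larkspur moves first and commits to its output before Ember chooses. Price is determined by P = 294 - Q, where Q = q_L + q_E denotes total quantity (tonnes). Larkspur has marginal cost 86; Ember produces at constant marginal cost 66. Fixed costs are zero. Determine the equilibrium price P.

Solve by backward induction. Given q_L, the follower Ember maximises π_E = (294 - q_L - q_E)q_E - 66q_E.
Setting the follower's marginal profit to zero, 228 - q_L - 2q_E = 0, i.e. q_E = (228 - q_L)/2.
Larkspur substitutes q_E(q_L) into its own profit: π_L = q_L(294 - q_L - (228 - q_L)/2) - 86q_L = (180 - (1/2)q_L)q_L - 86q_L.
Maximising: ∂π_L/∂q_L = 94 - q_L = 0, giving q_L = 94.
Then q_E = (228 - 94)/2 = 67.
Total output Q = 161, so price P = 294 - 161 = 133.

133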